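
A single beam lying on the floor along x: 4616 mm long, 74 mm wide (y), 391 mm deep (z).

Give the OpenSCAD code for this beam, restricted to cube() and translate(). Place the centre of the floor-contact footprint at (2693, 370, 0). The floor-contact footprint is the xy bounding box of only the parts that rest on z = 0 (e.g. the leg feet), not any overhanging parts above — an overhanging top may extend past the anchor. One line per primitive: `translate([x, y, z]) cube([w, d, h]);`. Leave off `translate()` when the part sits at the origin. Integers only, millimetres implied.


translate([385, 333, 0]) cube([4616, 74, 391]);


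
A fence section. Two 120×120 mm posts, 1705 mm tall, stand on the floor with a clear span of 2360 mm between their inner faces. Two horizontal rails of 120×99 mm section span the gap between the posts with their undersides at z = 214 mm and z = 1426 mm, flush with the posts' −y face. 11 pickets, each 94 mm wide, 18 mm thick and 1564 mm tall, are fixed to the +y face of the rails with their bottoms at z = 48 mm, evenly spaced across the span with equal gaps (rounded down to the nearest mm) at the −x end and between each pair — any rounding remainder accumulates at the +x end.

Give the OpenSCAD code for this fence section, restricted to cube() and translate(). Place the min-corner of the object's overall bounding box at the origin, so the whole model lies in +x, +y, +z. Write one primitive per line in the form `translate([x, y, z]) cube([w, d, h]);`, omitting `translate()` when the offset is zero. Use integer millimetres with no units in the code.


cube([120, 120, 1705]);
translate([2480, 0, 0]) cube([120, 120, 1705]);
translate([120, 0, 214]) cube([2360, 120, 99]);
translate([120, 0, 1426]) cube([2360, 120, 99]);
translate([230, 120, 48]) cube([94, 18, 1564]);
translate([434, 120, 48]) cube([94, 18, 1564]);
translate([638, 120, 48]) cube([94, 18, 1564]);
translate([842, 120, 48]) cube([94, 18, 1564]);
translate([1046, 120, 48]) cube([94, 18, 1564]);
translate([1250, 120, 48]) cube([94, 18, 1564]);
translate([1454, 120, 48]) cube([94, 18, 1564]);
translate([1658, 120, 48]) cube([94, 18, 1564]);
translate([1862, 120, 48]) cube([94, 18, 1564]);
translate([2066, 120, 48]) cube([94, 18, 1564]);
translate([2270, 120, 48]) cube([94, 18, 1564]);


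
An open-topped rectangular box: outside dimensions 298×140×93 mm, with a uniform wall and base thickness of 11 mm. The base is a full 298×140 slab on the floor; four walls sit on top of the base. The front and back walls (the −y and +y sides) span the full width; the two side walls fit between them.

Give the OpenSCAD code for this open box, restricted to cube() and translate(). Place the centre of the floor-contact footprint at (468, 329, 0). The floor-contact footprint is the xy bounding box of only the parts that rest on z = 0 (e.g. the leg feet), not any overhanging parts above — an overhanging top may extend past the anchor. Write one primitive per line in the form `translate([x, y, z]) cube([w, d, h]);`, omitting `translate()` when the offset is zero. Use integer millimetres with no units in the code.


translate([319, 259, 0]) cube([298, 140, 11]);
translate([319, 259, 11]) cube([298, 11, 82]);
translate([319, 388, 11]) cube([298, 11, 82]);
translate([319, 270, 11]) cube([11, 118, 82]);
translate([606, 270, 11]) cube([11, 118, 82]);


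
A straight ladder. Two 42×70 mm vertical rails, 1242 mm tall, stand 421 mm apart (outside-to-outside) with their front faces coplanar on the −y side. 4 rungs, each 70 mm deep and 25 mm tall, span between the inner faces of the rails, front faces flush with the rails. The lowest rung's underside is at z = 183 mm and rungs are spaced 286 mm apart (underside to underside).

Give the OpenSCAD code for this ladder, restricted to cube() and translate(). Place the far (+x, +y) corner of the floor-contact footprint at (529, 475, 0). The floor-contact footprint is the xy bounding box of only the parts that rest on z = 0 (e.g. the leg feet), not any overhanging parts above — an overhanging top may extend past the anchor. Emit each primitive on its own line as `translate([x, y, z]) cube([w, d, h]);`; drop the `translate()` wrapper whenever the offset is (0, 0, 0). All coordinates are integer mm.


translate([108, 405, 0]) cube([42, 70, 1242]);
translate([487, 405, 0]) cube([42, 70, 1242]);
translate([150, 405, 183]) cube([337, 70, 25]);
translate([150, 405, 469]) cube([337, 70, 25]);
translate([150, 405, 755]) cube([337, 70, 25]);
translate([150, 405, 1041]) cube([337, 70, 25]);


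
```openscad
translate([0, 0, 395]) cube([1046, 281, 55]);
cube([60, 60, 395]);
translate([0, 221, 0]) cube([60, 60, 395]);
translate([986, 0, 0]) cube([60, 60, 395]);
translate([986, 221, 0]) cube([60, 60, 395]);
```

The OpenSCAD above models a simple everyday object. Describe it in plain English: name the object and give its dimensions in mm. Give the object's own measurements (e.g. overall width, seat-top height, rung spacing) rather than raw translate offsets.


A long wooden bench with a 1046 mm (x) × 281 mm (y) seat, 55 mm thick, its top surface 450 mm above the floor. Four 60 mm square legs at the seat corners, flush with the edges, run from z = 0 to the seat underside.


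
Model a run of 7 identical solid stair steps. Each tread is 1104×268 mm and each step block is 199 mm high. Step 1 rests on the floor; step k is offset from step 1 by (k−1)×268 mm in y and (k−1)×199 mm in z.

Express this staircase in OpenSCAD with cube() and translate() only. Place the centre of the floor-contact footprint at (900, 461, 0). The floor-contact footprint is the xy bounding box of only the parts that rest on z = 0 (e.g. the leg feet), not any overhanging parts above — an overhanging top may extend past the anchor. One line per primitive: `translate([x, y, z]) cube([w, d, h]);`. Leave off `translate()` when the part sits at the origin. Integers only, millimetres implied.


translate([348, 327, 0]) cube([1104, 268, 199]);
translate([348, 595, 199]) cube([1104, 268, 199]);
translate([348, 863, 398]) cube([1104, 268, 199]);
translate([348, 1131, 597]) cube([1104, 268, 199]);
translate([348, 1399, 796]) cube([1104, 268, 199]);
translate([348, 1667, 995]) cube([1104, 268, 199]);
translate([348, 1935, 1194]) cube([1104, 268, 199]);


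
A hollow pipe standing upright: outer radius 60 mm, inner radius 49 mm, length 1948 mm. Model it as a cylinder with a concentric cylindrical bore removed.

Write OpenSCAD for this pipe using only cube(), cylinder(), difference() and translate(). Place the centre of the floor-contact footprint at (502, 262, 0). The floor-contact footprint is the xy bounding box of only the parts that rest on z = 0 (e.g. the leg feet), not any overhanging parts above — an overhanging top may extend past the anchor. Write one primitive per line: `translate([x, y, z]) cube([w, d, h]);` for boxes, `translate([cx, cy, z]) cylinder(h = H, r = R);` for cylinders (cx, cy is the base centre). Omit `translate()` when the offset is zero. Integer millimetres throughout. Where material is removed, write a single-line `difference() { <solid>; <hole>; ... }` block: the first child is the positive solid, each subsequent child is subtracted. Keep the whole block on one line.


difference() { translate([502, 262, 0]) cylinder(h = 1948, r = 60); translate([502, 262, 0]) cylinder(h = 1948, r = 49); }


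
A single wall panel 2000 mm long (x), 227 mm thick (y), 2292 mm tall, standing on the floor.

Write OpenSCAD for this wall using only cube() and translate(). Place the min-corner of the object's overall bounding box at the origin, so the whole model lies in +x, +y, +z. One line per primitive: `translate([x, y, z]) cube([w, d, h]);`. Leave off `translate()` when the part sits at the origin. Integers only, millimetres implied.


cube([2000, 227, 2292]);


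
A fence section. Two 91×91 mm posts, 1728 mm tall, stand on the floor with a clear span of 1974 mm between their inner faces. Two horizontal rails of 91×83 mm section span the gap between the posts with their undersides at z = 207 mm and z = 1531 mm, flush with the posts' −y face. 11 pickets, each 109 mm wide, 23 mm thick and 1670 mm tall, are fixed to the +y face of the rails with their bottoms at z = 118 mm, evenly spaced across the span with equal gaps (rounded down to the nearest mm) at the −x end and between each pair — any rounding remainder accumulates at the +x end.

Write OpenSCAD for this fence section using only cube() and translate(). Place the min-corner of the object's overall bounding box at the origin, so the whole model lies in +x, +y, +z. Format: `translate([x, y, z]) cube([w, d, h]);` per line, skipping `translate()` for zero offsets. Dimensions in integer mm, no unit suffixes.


cube([91, 91, 1728]);
translate([2065, 0, 0]) cube([91, 91, 1728]);
translate([91, 0, 207]) cube([1974, 91, 83]);
translate([91, 0, 1531]) cube([1974, 91, 83]);
translate([155, 91, 118]) cube([109, 23, 1670]);
translate([328, 91, 118]) cube([109, 23, 1670]);
translate([501, 91, 118]) cube([109, 23, 1670]);
translate([674, 91, 118]) cube([109, 23, 1670]);
translate([847, 91, 118]) cube([109, 23, 1670]);
translate([1020, 91, 118]) cube([109, 23, 1670]);
translate([1193, 91, 118]) cube([109, 23, 1670]);
translate([1366, 91, 118]) cube([109, 23, 1670]);
translate([1539, 91, 118]) cube([109, 23, 1670]);
translate([1712, 91, 118]) cube([109, 23, 1670]);
translate([1885, 91, 118]) cube([109, 23, 1670]);


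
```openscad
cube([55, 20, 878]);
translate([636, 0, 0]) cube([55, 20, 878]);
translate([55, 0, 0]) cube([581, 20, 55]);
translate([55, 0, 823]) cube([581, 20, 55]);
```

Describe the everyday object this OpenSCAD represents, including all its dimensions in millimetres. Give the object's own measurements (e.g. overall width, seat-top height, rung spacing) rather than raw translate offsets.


A rectangular picture frame lying in the x–z plane (depth along y). The opening is 581 mm wide (x) by 768 mm tall (z), surrounded by a border 55 mm wide on all four sides. The frame is 20 mm deep and is made of two full-height vertical stiles with two horizontal rails fitted between them.


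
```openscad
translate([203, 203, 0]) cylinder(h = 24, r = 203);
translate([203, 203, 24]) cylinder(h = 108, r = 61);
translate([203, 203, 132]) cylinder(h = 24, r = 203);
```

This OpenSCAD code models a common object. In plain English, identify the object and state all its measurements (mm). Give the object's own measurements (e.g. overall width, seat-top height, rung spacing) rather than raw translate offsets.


A spool: two coaxial disc flanges of radius 203 mm and thickness 24 mm, joined by a core cylinder of radius 61 mm and height 108 mm. The lower flange rests on z = 0 and the three cylinders share a vertical axis.


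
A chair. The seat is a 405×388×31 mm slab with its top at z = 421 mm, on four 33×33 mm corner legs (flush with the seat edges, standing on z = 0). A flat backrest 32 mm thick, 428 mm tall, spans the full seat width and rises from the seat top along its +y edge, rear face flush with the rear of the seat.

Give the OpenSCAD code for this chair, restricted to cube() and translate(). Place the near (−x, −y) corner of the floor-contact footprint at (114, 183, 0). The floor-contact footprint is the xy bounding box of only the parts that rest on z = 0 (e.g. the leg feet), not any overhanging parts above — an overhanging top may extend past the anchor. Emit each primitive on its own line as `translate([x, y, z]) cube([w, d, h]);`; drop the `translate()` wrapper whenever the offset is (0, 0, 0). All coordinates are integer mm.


// leg_h = 421 - 31 = 390
translate([114, 183, 390]) cube([405, 388, 31]);
translate([114, 183, 0]) cube([33, 33, 390]);
translate([486, 183, 0]) cube([33, 33, 390]);
translate([114, 538, 0]) cube([33, 33, 390]);
translate([486, 538, 0]) cube([33, 33, 390]);
translate([114, 539, 421]) cube([405, 32, 428]);


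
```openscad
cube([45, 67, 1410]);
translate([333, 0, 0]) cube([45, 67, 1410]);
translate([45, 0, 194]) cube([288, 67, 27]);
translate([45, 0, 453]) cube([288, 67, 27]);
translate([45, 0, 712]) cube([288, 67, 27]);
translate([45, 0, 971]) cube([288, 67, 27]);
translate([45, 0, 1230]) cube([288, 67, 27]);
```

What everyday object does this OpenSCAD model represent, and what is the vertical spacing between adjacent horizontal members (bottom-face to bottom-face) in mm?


A ladder. The rung spacing is 259 mm.

Two tall 45×67 posts with 5 short bars between them — a ladder. Adjacent rungs sit at z = 194 and z = 453, so the spacing is 453 − 194 = 259 mm.


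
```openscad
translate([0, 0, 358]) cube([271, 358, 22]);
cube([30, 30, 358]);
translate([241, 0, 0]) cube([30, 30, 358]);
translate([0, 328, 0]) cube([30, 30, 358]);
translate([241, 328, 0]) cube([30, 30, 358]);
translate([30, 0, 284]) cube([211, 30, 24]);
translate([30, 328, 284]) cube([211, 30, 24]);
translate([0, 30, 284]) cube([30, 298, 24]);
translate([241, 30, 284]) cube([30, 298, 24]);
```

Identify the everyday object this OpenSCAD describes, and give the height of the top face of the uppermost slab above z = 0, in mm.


A stool. The seat height is 380 mm.

A 271×358×22 slab at z = 358 on four corner posts — a stool. The seat top is 358 + 22 = 380 mm.


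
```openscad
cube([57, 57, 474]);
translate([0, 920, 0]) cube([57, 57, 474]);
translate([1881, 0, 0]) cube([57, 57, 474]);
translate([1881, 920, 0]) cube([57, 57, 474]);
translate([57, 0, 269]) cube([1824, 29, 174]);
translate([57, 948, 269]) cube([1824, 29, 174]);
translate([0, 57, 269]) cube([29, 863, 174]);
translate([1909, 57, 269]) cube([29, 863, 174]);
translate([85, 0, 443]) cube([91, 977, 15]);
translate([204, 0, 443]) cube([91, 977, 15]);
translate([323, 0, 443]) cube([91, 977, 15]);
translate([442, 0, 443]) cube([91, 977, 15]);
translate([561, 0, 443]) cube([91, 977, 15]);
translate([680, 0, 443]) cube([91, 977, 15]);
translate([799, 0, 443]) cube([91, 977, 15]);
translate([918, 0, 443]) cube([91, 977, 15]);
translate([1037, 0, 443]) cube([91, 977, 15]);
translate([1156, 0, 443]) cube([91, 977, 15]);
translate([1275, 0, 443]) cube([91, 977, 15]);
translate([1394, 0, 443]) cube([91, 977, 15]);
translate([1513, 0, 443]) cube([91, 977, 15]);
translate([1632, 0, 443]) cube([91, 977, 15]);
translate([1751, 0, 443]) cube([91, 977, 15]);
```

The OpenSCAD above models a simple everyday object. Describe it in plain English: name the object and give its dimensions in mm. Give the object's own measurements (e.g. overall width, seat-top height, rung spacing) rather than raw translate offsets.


A bed frame 1938 mm long (x) by 977 mm wide (y). Four 57×57 mm corner posts, 474 mm tall, at the corners of the footprint. Four rails of 29 mm thickness and 174 mm height run between adjacent posts with their undersides at z = 269 mm, their outer faces flush with the outside of the frame (the two x-running rails run between the posts' inner faces; the two y-running rails run between the posts' inner faces). 15 slats, each 91 mm wide (x) and 15 mm thick, lie across the top of the two x-running rails, running the full 977 mm width of the frame in y; along x they sit between the end posts with a 28 mm gap after the −x posts and between neighbouring slats, leaving 39 mm before the +x posts.


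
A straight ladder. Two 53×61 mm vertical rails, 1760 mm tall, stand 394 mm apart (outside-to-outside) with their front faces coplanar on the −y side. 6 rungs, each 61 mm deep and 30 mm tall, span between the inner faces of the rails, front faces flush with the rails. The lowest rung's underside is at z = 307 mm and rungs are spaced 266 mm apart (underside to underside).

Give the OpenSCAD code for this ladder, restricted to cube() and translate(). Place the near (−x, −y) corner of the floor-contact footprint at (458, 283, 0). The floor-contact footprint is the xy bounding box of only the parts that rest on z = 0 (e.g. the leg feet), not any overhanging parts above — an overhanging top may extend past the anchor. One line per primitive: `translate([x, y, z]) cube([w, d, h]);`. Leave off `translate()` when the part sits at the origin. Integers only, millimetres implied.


// rung span = 394 - 2*53 = 288
// rung[k] z = 307 + k*266
translate([458, 283, 0]) cube([53, 61, 1760]);
translate([799, 283, 0]) cube([53, 61, 1760]);
translate([511, 283, 307]) cube([288, 61, 30]);
translate([511, 283, 573]) cube([288, 61, 30]);
translate([511, 283, 839]) cube([288, 61, 30]);
translate([511, 283, 1105]) cube([288, 61, 30]);
translate([511, 283, 1371]) cube([288, 61, 30]);
translate([511, 283, 1637]) cube([288, 61, 30]);


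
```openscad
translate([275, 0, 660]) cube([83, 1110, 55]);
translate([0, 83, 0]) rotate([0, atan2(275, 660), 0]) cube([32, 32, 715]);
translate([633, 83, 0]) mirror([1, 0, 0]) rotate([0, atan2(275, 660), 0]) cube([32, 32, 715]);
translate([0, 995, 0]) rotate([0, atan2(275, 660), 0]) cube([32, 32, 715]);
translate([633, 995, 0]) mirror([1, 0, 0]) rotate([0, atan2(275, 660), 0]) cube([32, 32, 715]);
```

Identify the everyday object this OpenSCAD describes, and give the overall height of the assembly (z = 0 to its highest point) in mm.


A sawhorse. The overall height is 715 mm.

A beam across two mirrored pairs of raked legs — a sawhorse. The beam's underside is at z = 660 (matching the legs' vertical rise in atan2(275, 660)) and the beam is 55 mm tall, so its top is at 660 + 55 = 715 mm. The raked legs top out at the beam's underside, so that is the highest point.


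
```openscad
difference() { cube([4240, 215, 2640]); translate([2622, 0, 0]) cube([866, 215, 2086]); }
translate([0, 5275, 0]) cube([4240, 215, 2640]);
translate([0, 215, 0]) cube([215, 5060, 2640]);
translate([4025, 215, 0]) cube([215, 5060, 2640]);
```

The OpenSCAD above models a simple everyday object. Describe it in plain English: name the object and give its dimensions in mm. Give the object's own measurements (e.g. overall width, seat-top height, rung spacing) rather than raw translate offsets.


A single room: four walls, each 2640 mm tall and 215 mm thick, enclosing an outside footprint 4240×5490 mm (x × y), no floor or roof. The front and back walls (−y and +y sides) run the full x-width; the side walls fit between their inner faces. A door opening 866 mm wide and 2086 mm tall is cut through the front wall from the floor up, its −x edge 2622 mm from the wall's −x end.


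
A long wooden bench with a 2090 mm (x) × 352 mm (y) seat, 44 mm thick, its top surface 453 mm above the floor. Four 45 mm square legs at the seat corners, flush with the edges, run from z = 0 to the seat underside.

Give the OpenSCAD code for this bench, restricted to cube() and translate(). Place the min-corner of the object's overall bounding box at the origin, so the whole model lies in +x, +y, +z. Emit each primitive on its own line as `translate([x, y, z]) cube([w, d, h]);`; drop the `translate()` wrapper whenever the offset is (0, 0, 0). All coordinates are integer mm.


translate([0, 0, 409]) cube([2090, 352, 44]);
cube([45, 45, 409]);
translate([0, 307, 0]) cube([45, 45, 409]);
translate([2045, 0, 0]) cube([45, 45, 409]);
translate([2045, 307, 0]) cube([45, 45, 409]);


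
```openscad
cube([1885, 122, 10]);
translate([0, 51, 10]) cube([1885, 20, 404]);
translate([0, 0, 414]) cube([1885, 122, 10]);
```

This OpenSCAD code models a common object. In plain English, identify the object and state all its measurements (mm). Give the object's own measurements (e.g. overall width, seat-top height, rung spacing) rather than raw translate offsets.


An I-beam lying along x, 1885 mm long. Overall section height 424 mm. Two flanges 122 mm wide (y) and 10 mm thick, one on the floor and one at the top; a web 20 mm thick runs between them, centred on the flange width.


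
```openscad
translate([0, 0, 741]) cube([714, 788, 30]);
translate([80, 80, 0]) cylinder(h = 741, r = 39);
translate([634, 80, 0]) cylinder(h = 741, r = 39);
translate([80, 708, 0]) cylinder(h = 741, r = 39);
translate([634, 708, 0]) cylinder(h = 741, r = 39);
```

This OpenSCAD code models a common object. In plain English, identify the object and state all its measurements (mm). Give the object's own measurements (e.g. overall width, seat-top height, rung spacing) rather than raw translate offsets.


A table: top 714 mm (x) × 788 mm (y), 30 mm thick, upper face at z = 771 mm, on four round legs of 78 mm diameter, each leg's bounding box inset 41 mm from the nearest pair of top edges from z = 0 to the bottom of the top.


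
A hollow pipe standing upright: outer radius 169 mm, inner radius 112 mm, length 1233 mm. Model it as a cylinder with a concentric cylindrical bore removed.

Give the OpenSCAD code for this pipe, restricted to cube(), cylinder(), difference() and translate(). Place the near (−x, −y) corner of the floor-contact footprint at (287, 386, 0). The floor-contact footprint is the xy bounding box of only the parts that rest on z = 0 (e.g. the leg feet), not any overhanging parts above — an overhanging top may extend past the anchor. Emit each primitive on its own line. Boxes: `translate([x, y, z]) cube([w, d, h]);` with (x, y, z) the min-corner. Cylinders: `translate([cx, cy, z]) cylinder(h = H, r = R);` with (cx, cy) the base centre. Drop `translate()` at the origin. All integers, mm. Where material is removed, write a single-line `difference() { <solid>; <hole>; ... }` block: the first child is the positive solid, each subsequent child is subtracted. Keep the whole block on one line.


difference() { translate([456, 555, 0]) cylinder(h = 1233, r = 169); translate([456, 555, 0]) cylinder(h = 1233, r = 112); }


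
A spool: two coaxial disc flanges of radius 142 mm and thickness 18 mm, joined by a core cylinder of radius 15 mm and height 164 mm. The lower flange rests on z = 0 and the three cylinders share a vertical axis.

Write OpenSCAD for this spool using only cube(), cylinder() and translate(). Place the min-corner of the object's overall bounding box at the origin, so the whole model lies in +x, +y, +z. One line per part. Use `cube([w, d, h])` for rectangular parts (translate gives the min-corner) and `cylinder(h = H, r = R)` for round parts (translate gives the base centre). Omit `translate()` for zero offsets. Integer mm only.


translate([142, 142, 0]) cylinder(h = 18, r = 142);
translate([142, 142, 18]) cylinder(h = 164, r = 15);
translate([142, 142, 182]) cylinder(h = 18, r = 142);


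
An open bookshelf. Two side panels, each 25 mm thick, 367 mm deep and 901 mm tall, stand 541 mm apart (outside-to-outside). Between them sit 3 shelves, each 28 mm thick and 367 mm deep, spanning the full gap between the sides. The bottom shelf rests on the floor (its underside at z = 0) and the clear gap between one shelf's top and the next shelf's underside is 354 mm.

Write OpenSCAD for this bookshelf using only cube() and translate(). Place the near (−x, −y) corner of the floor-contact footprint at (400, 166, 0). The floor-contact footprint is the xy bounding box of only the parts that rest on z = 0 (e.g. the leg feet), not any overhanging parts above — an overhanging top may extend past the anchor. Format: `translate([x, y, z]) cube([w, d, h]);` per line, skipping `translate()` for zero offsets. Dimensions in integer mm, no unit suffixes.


translate([400, 166, 0]) cube([25, 367, 901]);
translate([916, 166, 0]) cube([25, 367, 901]);
translate([425, 166, 0]) cube([491, 367, 28]);
translate([425, 166, 382]) cube([491, 367, 28]);
translate([425, 166, 764]) cube([491, 367, 28]);


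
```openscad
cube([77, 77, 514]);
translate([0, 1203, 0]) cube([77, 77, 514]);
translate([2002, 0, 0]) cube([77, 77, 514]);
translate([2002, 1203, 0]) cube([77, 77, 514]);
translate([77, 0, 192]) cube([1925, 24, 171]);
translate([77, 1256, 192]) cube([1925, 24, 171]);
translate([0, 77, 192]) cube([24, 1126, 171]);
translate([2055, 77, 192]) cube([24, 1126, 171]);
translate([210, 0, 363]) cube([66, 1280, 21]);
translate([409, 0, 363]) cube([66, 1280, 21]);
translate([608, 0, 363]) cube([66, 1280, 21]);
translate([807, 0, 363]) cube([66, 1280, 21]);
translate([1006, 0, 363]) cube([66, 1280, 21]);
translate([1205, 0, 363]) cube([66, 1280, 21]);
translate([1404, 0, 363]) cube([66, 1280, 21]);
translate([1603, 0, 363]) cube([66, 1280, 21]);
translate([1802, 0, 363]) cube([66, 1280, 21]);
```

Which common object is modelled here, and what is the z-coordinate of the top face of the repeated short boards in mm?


A bed frame. The slat-top height is 384 mm.

Four posts, four rails, and a row of slats — a bed frame. Slats sit on the rails at z = 192 + 171 = 363; with slat thickness 21, the top is 384 mm.


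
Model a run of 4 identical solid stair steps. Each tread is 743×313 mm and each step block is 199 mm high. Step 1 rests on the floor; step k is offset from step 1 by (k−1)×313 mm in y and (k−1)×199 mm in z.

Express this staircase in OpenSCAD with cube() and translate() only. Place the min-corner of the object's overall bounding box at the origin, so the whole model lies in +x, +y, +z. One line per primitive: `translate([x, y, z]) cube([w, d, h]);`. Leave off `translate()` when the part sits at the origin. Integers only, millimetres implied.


cube([743, 313, 199]);
translate([0, 313, 199]) cube([743, 313, 199]);
translate([0, 626, 398]) cube([743, 313, 199]);
translate([0, 939, 597]) cube([743, 313, 199]);


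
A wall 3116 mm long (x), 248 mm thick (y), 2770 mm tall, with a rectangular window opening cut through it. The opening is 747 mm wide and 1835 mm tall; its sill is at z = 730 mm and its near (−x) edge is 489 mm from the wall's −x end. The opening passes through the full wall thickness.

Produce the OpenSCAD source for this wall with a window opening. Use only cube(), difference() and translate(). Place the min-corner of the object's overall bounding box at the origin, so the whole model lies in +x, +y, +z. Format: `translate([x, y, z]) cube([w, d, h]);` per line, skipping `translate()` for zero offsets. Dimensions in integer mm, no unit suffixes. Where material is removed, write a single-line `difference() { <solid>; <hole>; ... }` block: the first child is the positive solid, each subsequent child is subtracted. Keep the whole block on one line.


difference() { cube([3116, 248, 2770]); translate([489, 0, 730]) cube([747, 248, 1835]); }


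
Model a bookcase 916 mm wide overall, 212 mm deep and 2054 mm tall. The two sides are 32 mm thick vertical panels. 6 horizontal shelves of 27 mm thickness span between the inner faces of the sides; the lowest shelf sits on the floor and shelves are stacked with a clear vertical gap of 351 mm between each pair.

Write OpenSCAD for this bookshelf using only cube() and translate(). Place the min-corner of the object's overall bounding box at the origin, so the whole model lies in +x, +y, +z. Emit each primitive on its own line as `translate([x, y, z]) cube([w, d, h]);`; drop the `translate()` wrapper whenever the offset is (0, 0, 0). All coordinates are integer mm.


cube([32, 212, 2054]);
translate([884, 0, 0]) cube([32, 212, 2054]);
translate([32, 0, 0]) cube([852, 212, 27]);
translate([32, 0, 378]) cube([852, 212, 27]);
translate([32, 0, 756]) cube([852, 212, 27]);
translate([32, 0, 1134]) cube([852, 212, 27]);
translate([32, 0, 1512]) cube([852, 212, 27]);
translate([32, 0, 1890]) cube([852, 212, 27]);


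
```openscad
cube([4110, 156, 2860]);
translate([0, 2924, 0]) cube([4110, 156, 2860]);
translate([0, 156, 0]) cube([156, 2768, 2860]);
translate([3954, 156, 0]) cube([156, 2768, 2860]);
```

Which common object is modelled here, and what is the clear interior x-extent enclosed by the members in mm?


A house (or room) frame. The interior width is 3798 mm.

Four 2860 mm walls enclosing a rectangle with no floor or roof — a room or house frame. Outside width is 4110 mm and wall thickness is 156 mm, so the interior width is 4110 − 2 × 156 = 3798 mm.


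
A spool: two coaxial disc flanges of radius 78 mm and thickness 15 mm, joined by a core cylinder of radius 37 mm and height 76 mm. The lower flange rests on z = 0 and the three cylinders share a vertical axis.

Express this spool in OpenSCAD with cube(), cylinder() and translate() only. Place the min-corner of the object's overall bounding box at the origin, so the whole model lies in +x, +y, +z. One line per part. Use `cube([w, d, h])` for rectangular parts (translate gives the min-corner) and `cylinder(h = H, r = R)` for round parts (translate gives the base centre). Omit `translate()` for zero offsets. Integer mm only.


translate([78, 78, 0]) cylinder(h = 15, r = 78);
translate([78, 78, 15]) cylinder(h = 76, r = 37);
translate([78, 78, 91]) cylinder(h = 15, r = 78);


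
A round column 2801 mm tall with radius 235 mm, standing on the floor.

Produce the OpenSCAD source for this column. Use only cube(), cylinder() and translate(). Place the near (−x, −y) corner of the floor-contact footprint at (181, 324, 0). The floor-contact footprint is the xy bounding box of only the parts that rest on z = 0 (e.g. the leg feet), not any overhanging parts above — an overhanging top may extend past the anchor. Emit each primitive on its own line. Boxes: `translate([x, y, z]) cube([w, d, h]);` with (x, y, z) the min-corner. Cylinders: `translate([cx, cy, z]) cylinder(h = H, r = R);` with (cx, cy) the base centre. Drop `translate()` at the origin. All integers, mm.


translate([416, 559, 0]) cylinder(h = 2801, r = 235);


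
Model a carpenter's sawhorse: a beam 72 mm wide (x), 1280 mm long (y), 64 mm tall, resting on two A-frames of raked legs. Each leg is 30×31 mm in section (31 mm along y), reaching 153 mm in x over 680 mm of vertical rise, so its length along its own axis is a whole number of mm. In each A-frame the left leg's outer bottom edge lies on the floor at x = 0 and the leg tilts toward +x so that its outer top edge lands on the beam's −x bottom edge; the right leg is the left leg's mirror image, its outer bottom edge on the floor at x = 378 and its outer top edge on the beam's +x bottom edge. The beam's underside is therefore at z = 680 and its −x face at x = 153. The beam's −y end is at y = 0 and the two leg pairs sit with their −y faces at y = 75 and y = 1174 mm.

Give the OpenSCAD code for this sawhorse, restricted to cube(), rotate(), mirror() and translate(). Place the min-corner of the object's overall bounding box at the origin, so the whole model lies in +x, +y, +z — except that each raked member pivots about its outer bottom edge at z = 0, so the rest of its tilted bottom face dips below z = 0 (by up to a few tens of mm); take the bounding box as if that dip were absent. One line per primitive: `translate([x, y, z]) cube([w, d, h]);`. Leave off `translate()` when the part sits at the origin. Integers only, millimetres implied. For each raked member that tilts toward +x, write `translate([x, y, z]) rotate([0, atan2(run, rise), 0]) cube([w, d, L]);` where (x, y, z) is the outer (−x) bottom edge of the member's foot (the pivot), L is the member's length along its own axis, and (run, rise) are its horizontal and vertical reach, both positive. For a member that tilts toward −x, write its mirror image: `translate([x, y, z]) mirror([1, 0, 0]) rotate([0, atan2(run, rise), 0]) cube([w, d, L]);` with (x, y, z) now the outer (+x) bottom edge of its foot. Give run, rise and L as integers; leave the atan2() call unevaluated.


translate([153, 0, 680]) cube([72, 1280, 64]);
translate([0, 75, 0]) rotate([0, atan2(153, 680), 0]) cube([30, 31, 697]);
translate([378, 75, 0]) mirror([1, 0, 0]) rotate([0, atan2(153, 680), 0]) cube([30, 31, 697]);
translate([0, 1174, 0]) rotate([0, atan2(153, 680), 0]) cube([30, 31, 697]);
translate([378, 1174, 0]) mirror([1, 0, 0]) rotate([0, atan2(153, 680), 0]) cube([30, 31, 697]);


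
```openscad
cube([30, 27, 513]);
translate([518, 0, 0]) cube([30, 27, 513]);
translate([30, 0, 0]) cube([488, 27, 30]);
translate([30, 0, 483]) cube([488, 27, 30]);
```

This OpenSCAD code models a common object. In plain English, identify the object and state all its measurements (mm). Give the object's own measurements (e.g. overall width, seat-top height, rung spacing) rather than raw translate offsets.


A rectangular picture frame lying in the x–z plane (depth along y). The opening is 488 mm wide (x) by 453 mm tall (z), surrounded by a border 30 mm wide on all four sides. The frame is 27 mm deep and is made of two full-height vertical stiles with two horizontal rails fitted between them.


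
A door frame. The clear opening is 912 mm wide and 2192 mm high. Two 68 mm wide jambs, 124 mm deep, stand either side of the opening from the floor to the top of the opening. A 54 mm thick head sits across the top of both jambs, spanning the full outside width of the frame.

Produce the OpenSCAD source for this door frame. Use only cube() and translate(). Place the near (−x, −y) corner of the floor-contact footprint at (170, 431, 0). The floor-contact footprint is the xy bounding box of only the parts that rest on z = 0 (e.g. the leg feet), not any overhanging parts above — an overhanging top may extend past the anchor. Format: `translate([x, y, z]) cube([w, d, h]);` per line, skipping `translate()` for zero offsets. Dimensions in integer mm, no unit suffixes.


translate([170, 431, 0]) cube([68, 124, 2192]);
translate([1150, 431, 0]) cube([68, 124, 2192]);
translate([170, 431, 2192]) cube([1048, 124, 54]);


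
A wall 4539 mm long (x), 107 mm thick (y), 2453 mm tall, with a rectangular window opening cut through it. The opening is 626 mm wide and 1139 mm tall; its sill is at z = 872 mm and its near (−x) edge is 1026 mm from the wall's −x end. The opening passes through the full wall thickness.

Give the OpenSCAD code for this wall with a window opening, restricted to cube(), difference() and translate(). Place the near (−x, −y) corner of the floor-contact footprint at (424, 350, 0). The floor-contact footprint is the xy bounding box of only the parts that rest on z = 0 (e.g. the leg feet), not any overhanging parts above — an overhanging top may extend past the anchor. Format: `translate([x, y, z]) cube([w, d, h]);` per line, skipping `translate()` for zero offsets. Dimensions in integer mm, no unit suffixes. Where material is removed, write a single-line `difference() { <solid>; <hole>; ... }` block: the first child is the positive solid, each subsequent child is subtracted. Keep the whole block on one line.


difference() { translate([424, 350, 0]) cube([4539, 107, 2453]); translate([1450, 350, 872]) cube([626, 107, 1139]); }


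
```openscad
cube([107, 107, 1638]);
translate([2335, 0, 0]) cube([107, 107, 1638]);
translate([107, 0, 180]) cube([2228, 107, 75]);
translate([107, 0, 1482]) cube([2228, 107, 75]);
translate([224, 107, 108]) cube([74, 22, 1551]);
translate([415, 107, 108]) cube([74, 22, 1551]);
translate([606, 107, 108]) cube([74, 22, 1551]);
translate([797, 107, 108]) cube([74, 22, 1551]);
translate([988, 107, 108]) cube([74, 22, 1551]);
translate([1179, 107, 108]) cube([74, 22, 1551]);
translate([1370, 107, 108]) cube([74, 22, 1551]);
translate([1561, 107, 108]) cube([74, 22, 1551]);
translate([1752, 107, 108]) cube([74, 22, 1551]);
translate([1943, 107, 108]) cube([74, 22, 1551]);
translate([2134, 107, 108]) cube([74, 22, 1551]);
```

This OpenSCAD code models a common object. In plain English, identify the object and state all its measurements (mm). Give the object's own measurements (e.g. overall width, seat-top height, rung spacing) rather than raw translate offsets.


A fence section. Two 107×107 mm posts, 1638 mm tall, stand on the floor with a clear span of 2228 mm between their inner faces. Two horizontal rails of 107×75 mm section span the gap between the posts with their undersides at z = 180 mm and z = 1482 mm, flush with the posts' −y face. 11 pickets, each 74 mm wide, 22 mm thick and 1551 mm tall, are fixed to the +y face of the rails with their bottoms at z = 108 mm, spaced across the span with a 117 mm gap after the −x post and between neighbouring pickets, with 127 mm left before the +x post.


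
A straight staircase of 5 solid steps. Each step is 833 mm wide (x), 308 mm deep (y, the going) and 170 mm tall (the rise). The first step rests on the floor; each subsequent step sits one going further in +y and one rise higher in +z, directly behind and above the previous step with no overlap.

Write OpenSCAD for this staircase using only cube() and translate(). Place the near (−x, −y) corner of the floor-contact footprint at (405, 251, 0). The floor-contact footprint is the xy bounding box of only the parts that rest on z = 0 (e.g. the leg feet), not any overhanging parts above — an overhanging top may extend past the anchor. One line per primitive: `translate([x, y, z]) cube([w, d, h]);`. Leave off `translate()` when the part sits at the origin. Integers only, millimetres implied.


translate([405, 251, 0]) cube([833, 308, 170]);
translate([405, 559, 170]) cube([833, 308, 170]);
translate([405, 867, 340]) cube([833, 308, 170]);
translate([405, 1175, 510]) cube([833, 308, 170]);
translate([405, 1483, 680]) cube([833, 308, 170]);


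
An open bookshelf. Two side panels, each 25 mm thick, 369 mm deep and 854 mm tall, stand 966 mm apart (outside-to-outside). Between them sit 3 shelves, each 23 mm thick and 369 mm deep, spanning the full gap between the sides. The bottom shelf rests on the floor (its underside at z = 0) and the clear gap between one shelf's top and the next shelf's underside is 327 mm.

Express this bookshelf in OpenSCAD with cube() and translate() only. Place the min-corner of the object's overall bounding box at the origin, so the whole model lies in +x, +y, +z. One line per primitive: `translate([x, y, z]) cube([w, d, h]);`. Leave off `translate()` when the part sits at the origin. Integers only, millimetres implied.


cube([25, 369, 854]);
translate([941, 0, 0]) cube([25, 369, 854]);
translate([25, 0, 0]) cube([916, 369, 23]);
translate([25, 0, 350]) cube([916, 369, 23]);
translate([25, 0, 700]) cube([916, 369, 23]);


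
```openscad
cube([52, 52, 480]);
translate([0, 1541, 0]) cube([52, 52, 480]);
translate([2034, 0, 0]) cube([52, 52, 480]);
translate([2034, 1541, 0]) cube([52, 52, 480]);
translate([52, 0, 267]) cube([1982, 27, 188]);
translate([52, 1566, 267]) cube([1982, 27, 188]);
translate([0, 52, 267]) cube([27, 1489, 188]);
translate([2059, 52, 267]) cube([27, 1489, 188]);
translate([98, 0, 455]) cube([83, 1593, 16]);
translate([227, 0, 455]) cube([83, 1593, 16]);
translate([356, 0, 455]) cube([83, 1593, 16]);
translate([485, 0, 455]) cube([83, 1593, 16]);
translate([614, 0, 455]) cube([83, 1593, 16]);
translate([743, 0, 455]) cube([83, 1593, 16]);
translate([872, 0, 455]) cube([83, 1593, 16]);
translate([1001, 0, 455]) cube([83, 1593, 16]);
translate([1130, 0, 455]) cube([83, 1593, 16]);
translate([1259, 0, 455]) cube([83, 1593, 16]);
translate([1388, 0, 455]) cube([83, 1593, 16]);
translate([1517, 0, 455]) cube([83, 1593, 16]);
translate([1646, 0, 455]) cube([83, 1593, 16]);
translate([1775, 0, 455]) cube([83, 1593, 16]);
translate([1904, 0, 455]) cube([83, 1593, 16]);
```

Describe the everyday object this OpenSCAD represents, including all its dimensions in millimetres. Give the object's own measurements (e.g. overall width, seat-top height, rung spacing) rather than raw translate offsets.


A bed frame 2086 mm long (x) by 1593 mm wide (y). Four 52×52 mm corner posts, 480 mm tall, at the corners of the footprint. Four rails of 27 mm thickness and 188 mm height run between adjacent posts with their undersides at z = 267 mm, their outer faces flush with the outside of the frame (the two x-running rails run between the posts' inner faces; the two y-running rails run between the posts' inner faces). 15 slats, each 83 mm wide (x) and 16 mm thick, lie across the top of the two x-running rails, running the full 1593 mm width of the frame in y; along x they sit between the end posts with a 46 mm gap after the −x posts and between neighbouring slats, leaving 47 mm before the +x posts.


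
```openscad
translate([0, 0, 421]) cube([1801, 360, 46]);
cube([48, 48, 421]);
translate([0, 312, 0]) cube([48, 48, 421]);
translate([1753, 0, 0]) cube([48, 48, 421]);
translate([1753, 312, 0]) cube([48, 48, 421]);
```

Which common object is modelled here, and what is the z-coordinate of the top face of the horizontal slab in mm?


A bench. The seat-top height is 467 mm.

A long slab on four corner posts — a bench. The slab sits at z = 421 with thickness 46, so the top is 421 + 46 = 467 mm.
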